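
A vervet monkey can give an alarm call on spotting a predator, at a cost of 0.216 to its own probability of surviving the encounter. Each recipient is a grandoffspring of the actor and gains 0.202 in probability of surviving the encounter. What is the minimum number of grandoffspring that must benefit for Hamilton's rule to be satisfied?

5

r to a grandoffspring = 1/4 (two parent–offspring links: r = (1/2)^2 = 1/4).
Hamilton's rule: n·r·B > C  ⇒  n > C/(r·B) = 0.216/(0.25·0.202) = 4.277.
The smallest integer exceeding 4.277 is 5.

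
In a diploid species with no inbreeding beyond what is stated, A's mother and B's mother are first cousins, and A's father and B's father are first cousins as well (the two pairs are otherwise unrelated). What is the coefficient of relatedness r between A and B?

Wright's path rule: contributions from independent ancestry routes add.
A and B are related in two ways: second cousins through their mothers (r = 1/32) and second cousins through their fathers (r = 1/32).
r = 1/32 + 1/32 = 0.0625.

0.0625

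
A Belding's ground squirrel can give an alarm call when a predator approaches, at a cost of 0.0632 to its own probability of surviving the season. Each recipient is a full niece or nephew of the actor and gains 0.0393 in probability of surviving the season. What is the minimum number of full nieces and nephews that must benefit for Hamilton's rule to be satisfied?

7

r to a full niece or nephew = 0.25 (full aunt/uncle↔niece/nephew: two paths of length 3 through the shared grandparent pair: r = 2·(1/2)^3 = 1/4).
Hamilton's rule: n·r·B > C  ⇒  n > C/(r·B) = 0.0632/(0.25·0.0393) = 6.433.
The smallest integer exceeding 6.433 is 7.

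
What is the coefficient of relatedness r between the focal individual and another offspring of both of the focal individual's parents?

0.5

Each parent–offspring link contributes a factor of 1/2, and independent paths through distinct common ancestors add.
Full sibs share both parents — two paths of length 2: r = 2·(1/2)^2 = 1/2.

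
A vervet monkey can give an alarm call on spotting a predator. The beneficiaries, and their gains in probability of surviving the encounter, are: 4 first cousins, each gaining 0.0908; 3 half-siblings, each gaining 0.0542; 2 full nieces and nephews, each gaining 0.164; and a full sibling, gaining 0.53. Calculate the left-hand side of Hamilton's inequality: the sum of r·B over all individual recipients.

0.43305

r to a first cousin = 1/8 (first cousins share one grandparent pair — two paths of length 4: r = 2·(1/2)^4 = 1/8).
r to a half-sibling = 1/4 (half-sibs share one parent — one path of length 2: r = (1/2)^2 = 1/4).
r to a full niece or nephew = 1/4 (full aunt/uncle↔niece/nephew: two paths of length 3 through the shared grandparent pair: r = 2·(1/2)^3 = 1/4).
r to a full sibling = 1/2 (full sibs share both parents — two paths of length 2: r = 2·(1/2)^2 = 1/2).
Summing one r·B term per recipient: 4·0.125·0.0908 + 3·0.25·0.0542 + 2·0.25·0.164 + 1·0.5·0.53 = 0.43305.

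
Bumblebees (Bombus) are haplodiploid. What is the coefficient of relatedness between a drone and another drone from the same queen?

Haploid brothers each carry a random half of the queen's diploid genome, so on average they share half: r = 1/2.

0.5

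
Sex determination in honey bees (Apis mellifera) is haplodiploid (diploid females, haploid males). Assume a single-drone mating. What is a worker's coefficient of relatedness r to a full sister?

0.75

Haplodiploid full sisters inherit their father's entire haploid genome identically (contributing 1/2) and on average half of their mother's contribution (1/2 · 1/2 = 1/4); r = 1/2 + 1/4 = 3/4.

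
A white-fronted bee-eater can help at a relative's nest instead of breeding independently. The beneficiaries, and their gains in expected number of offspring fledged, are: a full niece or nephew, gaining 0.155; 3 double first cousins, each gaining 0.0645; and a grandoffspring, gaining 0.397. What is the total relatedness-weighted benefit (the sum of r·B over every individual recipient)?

0.186375

r to a full niece or nephew = 1/4 (full aunt/uncle↔niece/nephew: two paths of length 3 through the shared grandparent pair: r = 2·(1/2)^3 = 1/4).
r to a double first cousin = 1/4 (double first cousins share both grandparent pairs — four paths of length 4: r = 4·(1/2)^4 = 1/4).
r to a grandoffspring = 1/4 (two parent–offspring links: r = (1/2)^2 = 1/4).
Summing one r·B term per recipient: 1·0.25·0.155 + 3·0.25·0.0645 + 1·0.25·0.397 = 0.186375.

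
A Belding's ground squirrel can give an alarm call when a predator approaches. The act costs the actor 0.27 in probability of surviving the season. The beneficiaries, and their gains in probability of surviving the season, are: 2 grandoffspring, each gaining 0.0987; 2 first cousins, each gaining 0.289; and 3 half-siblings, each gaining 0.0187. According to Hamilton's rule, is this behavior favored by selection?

Hamilton's rule: the trait is favored when the sum of r·B over every recipient exceeds the actor's cost C.
r to a grandoffspring = 0.25 (two parent–offspring links: r = (1/2)^2 = 1/4).
r to a first cousin = 0.125 (first cousins share one grandparent pair — two paths of length 4: r = 2·(1/2)^4 = 1/8).
r to a half-sibling = 1/4 (half-sibs share one parent — one path of length 2: r = (1/2)^2 = 1/4).
Summing one r·B term per recipient: 2·0.25·0.0987 + 2·0.125·0.289 + 3·0.25·0.0187 = 0.135625.
0.135625 < 0.27: the indirect benefit is less than the cost.

No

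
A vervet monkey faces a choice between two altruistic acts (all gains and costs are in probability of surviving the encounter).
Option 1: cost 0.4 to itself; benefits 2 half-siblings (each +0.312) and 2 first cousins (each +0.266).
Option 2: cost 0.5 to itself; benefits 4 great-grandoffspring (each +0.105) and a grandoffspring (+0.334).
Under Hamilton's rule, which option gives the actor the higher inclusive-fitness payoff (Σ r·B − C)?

Option 1

Option 1: r to a half-sibling = 0.25.
Option 1: r to a first cousin = 0.125.
Option 1: Σ r·B − C = (2·0.25·0.312 + 2·0.125·0.266) − 0.4 = -0.1775.
Option 2: r to a great-grandoffspring = 0.125.
Option 2: r to a grandoffspring = 0.25.
Option 2: Σ r·B − C = (4·0.125·0.105 + 1·0.25·0.334) − 0.5 = -0.364.
Option 1 has the higher net inclusive-fitness payoff.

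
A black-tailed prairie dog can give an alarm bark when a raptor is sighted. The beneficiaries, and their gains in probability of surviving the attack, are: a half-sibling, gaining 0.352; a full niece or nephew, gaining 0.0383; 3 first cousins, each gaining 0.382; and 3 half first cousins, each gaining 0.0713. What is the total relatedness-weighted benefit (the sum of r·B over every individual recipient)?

r to a half-sibling = 0.25 (half-sibs share one parent — one path of length 2: r = (1/2)^2 = 1/4).
r to a full niece or nephew = 0.25 (full aunt/uncle↔niece/nephew: two paths of length 3 through the shared grandparent pair: r = 2·(1/2)^3 = 1/4).
r to a first cousin = 1/8 (first cousins share one grandparent pair — two paths of length 4: r = 2·(1/2)^4 = 1/8).
r to a half first cousin = 1/16 (half first cousins share one grandparent — one path of length 4: r = (1/2)^4 = 1/16).
Summing one r·B term per recipient: 1·0.25·0.352 + 1·0.25·0.0383 + 3·0.125·0.382 + 3·0.0625·0.0713 = 0.25419375.

0.25419375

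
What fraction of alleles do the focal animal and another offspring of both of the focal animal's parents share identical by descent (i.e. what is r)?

Each parent–offspring link contributes a factor of 1/2, and independent paths through distinct common ancestors add.
Full sibs share both parents — two paths of length 2: r = 2·(1/2)^2 = 1/2.

0.5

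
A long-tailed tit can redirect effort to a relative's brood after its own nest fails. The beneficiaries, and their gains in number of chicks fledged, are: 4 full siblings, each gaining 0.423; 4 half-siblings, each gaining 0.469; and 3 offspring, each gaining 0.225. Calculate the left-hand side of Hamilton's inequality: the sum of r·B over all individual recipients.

1.6525

r to a full sibling = 0.5 (full sibs share both parents — two paths of length 2: r = 2·(1/2)^2 = 1/2).
r to a half-sibling = 0.25 (half-sibs share one parent — one path of length 2: r = (1/2)^2 = 1/4).
r to an offspring = 1/2 (one parent–offspring link: r = (1/2)^1 = 1/2).
Summing one r·B term per recipient: 4·0.5·0.423 + 4·0.25·0.469 + 3·0.5·0.225 = 1.6525.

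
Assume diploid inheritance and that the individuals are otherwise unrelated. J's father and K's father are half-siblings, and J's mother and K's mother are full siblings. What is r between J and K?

With two independent routes of shared ancestry, r is the sum of the two contributions.
J and K are related in two ways: half first cousins through their fathers (r = 1/16) and first cousins through their mothers (r = 1/8).
r = 1/16 + 1/8 = 0.1875.

0.1875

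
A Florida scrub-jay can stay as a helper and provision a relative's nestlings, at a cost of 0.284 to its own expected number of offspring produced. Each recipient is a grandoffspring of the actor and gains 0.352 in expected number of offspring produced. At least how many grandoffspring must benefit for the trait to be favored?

r to a grandoffspring = 0.25 (two parent–offspring links: r = (1/2)^2 = 1/4).
Hamilton's rule: n·r·B > C  ⇒  n > C/(r·B) = 0.284/(0.25·0.352) = 3.227.
The smallest integer exceeding 3.227 is 4.

4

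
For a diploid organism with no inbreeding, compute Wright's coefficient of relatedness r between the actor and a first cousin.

0.125

First cousins share one grandparent pair — two paths of length 4: r = 2·(1/2)^4 = 1/8.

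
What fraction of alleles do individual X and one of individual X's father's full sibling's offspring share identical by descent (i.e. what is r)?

0.125

Each parent–offspring link contributes a factor of 1/2, and independent paths through distinct common ancestors add.
First cousins share one grandparent pair — two paths of length 4: r = 2·(1/2)^4 = 1/8.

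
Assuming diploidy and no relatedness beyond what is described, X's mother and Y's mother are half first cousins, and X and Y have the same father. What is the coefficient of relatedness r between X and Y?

Relatedness sums over independent paths through distinct common ancestors.
X and Y are related in two ways: half second cousins through their mothers (r = 1/64) and half-sibs through their shared father (r = 1/4).
r = 1/64 + 1/4 = 0.265625.

0.265625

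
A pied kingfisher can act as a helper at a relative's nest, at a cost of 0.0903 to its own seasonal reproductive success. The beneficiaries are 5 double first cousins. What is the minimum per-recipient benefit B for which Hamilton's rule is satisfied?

r to a double first cousin = 0.25 (double first cousins share both grandparent pairs — four paths of length 4: r = 4·(1/2)^4 = 1/4).
Hamilton's rule with n recipients of equal r: n·r·B > C, so B > C/(n·r) = 0.0903/(5·0.25) = 0.0722.

0.0722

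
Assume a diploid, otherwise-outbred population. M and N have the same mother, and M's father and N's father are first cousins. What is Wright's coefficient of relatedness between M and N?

Independent pedigree routes through distinct common ancestors add.
M and N are related in two ways: half-sibs through their shared mother (r = 1/4) and second cousins through their fathers (r = 1/32).
r = 1/4 + 1/32 = 9/32 = 0.28125.

0.28125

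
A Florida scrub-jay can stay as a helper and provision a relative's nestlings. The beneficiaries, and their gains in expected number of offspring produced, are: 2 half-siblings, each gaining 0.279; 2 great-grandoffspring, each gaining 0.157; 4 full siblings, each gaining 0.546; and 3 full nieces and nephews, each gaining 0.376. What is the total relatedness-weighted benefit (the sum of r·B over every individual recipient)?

r to a half-sibling = 1/4 (half-sibs share one parent — one path of length 2: r = (1/2)^2 = 1/4).
r to a great-grandoffspring = 1/8 (three parent–offspring links: r = (1/2)^3 = 1/8).
r to a full sibling = 0.5 (full sibs share both parents — two paths of length 2: r = 2·(1/2)^2 = 1/2).
r to a full niece or nephew = 1/4 (full aunt/uncle↔niece/nephew: two paths of length 3 through the shared grandparent pair: r = 2·(1/2)^3 = 1/4).
Summing one r·B term per recipient: 2·0.25·0.279 + 2·0.125·0.157 + 4·0.5·0.546 + 3·0.25·0.376 = 1.55275.

1.55275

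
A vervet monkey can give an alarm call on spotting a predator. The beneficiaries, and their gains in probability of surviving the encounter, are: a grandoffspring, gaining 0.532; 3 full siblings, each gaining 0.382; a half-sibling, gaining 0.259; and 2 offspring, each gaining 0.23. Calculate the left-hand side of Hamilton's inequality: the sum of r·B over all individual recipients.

1.00075

r to a grandoffspring = 1/4 (two parent–offspring links: r = (1/2)^2 = 1/4).
r to a full sibling = 1/2 (full sibs share both parents — two paths of length 2: r = 2·(1/2)^2 = 1/2).
r to a half-sibling = 0.25 (half-sibs share one parent — one path of length 2: r = (1/2)^2 = 1/4).
r to an offspring = 1/2 (one parent–offspring link: r = (1/2)^1 = 1/2).
Summing one r·B term per recipient: 1·0.25·0.532 + 3·0.5·0.382 + 1·0.25·0.259 + 2·0.5·0.23 = 1.00075.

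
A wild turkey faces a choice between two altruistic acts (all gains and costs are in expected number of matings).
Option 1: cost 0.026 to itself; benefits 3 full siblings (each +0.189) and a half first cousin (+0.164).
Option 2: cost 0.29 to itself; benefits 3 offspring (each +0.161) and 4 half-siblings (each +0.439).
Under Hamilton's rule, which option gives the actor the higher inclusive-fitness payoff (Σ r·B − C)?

Option 1: r to a full sibling = 0.5.
Option 1: r to a half first cousin = 0.0625.
Option 1: Σ r·B − C = (3·0.5·0.189 + 1·0.0625·0.164) − 0.026 = 0.26775.
Option 2: r to an offspring = 0.5.
Option 2: r to a half-sibling = 0.25.
Option 2: Σ r·B − C = (3·0.5·0.161 + 4·0.25·0.439) − 0.29 = 0.3905.
Option 2 has the higher net inclusive-fitness payoff.

Option 2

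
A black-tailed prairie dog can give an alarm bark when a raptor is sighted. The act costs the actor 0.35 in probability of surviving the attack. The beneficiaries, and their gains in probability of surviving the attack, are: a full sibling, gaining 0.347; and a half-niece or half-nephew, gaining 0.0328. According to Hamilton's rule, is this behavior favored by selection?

No

Hamilton's rule: the trait is favored when the sum of r·B over every recipient exceeds the actor's cost C.
r to a full sibling = 1/2 (full sibs share both parents — two paths of length 2: r = 2·(1/2)^2 = 1/2).
r to a half-niece or half-nephew = 1/8 (half-aunt/uncle↔niece/nephew: one path of length 3: r = (1/2)^3 = 1/8).
Summing one r·B term per recipient: 1·0.5·0.347 + 1·0.125·0.0328 = 0.1776.
0.1776 < 0.35: the indirect benefit is less than the cost.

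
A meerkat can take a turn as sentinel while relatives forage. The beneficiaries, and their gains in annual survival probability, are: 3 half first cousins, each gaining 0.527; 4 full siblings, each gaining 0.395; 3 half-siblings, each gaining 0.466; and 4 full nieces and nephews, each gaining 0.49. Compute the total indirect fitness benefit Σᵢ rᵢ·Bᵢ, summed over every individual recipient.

r to a half first cousin = 1/16 (half first cousins share one grandparent — one path of length 4: r = (1/2)^4 = 1/16).
r to a full sibling = 0.5 (full sibs share both parents — two paths of length 2: r = 2·(1/2)^2 = 1/2).
r to a half-sibling = 0.25 (half-sibs share one parent — one path of length 2: r = (1/2)^2 = 1/4).
r to a full niece or nephew = 1/4 (full aunt/uncle↔niece/nephew: two paths of length 3 through the shared grandparent pair: r = 2·(1/2)^3 = 1/4).
Summing one r·B term per recipient: 3·0.0625·0.527 + 4·0.5·0.395 + 3·0.25·0.466 + 4·0.25·0.49 = 1.7283125.

1.7283125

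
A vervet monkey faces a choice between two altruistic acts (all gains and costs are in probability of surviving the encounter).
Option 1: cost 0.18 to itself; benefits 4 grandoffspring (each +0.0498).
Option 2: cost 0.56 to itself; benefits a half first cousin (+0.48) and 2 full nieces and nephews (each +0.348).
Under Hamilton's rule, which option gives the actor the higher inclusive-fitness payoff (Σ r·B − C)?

Option 1

Option 1: r to a grandoffspring = 0.25.
Option 1: Σ r·B − C = (4·0.25·0.0498) − 0.18 = -0.1302.
Option 2: r to a half first cousin = 0.0625.
Option 2: r to a full niece or nephew = 0.25.
Option 2: Σ r·B − C = (1·0.0625·0.48 + 2·0.25·0.348) − 0.56 = -0.356.
Option 1 has the higher net inclusive-fitness payoff.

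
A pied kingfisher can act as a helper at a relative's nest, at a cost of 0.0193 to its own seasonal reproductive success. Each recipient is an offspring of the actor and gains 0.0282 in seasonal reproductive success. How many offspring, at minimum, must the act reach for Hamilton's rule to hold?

r to an offspring = 0.5 (one parent–offspring link: r = (1/2)^1 = 1/2).
Hamilton's rule: n·r·B > C  ⇒  n > C/(r·B) = 0.0193/(0.5·0.0282) = 1.369.
The smallest integer exceeding 1.369 is 2.

2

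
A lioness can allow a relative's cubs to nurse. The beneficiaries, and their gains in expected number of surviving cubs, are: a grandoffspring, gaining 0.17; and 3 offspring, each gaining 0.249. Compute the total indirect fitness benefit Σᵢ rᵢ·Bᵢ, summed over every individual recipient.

0.416

r to a grandoffspring = 1/4 (two parent–offspring links: r = (1/2)^2 = 1/4).
r to an offspring = 0.5 (one parent–offspring link: r = (1/2)^1 = 1/2).
Summing one r·B term per recipient: 1·0.25·0.17 + 3·0.5·0.249 = 0.416.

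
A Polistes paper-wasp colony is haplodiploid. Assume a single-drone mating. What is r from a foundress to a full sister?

Haplodiploid full sisters inherit their father's entire haploid genome identically (contributing 1/2) and on average half of their mother's contribution (1/2 · 1/2 = 1/4); r = 1/2 + 1/4 = 3/4.

0.75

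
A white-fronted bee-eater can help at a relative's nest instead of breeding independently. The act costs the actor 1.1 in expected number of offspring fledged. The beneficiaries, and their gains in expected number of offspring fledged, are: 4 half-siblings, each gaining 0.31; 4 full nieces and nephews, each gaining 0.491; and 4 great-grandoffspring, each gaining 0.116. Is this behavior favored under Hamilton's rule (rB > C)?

No

Hamilton's rule: the trait is favored when the sum of r·B over every recipient exceeds the actor's cost C.
r to a half-sibling = 1/4 (half-sibs share one parent — one path of length 2: r = (1/2)^2 = 1/4).
r to a full niece or nephew = 0.25 (full aunt/uncle↔niece/nephew: two paths of length 3 through the shared grandparent pair: r = 2·(1/2)^3 = 1/4).
r to a great-grandoffspring = 1/8 (three parent–offspring links: r = (1/2)^3 = 1/8).
Summing one r·B term per recipient: 4·0.25·0.31 + 4·0.25·0.491 + 4·0.125·0.116 = 0.859.
0.859 < 1.1: the indirect benefit is less than the cost.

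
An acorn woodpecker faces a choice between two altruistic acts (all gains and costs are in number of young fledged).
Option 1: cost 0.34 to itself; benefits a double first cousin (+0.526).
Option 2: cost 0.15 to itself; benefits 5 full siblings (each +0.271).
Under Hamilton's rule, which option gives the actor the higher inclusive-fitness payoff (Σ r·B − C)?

Option 2

Option 1: r to a double first cousin = 0.25.
Option 1: Σ r·B − C = (1·0.25·0.526) − 0.34 = -0.2085.
Option 2: r to a full sibling = 0.5.
Option 2: Σ r·B − C = (5·0.5·0.271) − 0.15 = 0.5275.
Option 2 has the higher net inclusive-fitness payoff.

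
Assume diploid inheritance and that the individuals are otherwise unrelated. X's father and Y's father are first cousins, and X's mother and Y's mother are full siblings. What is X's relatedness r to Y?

0.15625

Relatedness sums over independent paths through distinct common ancestors.
X and Y are related in two ways: second cousins through their fathers (r = 1/32) and first cousins through their mothers (r = 1/8).
r = 1/32 + 1/8 = 0.15625.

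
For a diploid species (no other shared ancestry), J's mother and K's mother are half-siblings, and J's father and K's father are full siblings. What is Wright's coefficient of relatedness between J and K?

0.1875

Wright's path rule: contributions from independent ancestry routes add.
J and K are related in two ways: half first cousins through their mothers (r = 1/16) and first cousins through their fathers (r = 1/8).
r = 1/16 + 1/8 = 3/16 = 0.1875.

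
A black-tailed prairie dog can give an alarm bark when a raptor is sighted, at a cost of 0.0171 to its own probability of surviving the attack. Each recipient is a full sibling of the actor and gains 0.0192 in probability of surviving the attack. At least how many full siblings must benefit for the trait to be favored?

r to a full sibling = 0.5 (full sibs share both parents — two paths of length 2: r = 2·(1/2)^2 = 1/2).
Hamilton's rule: n·r·B > C  ⇒  n > C/(r·B) = 0.0171/(0.5·0.0192) = 1.781.
The smallest integer exceeding 1.781 is 2.

2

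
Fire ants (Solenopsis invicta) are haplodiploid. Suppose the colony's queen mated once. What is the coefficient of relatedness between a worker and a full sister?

Haplodiploid full sisters inherit their father's entire haploid genome identically (contributing 1/2) and on average half of their mother's contribution (1/2 · 1/2 = 1/4); r = 1/2 + 1/4 = 3/4.

0.75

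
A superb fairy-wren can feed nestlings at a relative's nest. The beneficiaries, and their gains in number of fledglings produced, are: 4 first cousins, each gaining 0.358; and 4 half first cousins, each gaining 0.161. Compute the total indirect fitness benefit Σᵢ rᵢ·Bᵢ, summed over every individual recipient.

r to a first cousin = 0.125 (first cousins share one grandparent pair — two paths of length 4: r = 2·(1/2)^4 = 1/8).
r to a half first cousin = 1/16 (half first cousins share one grandparent — one path of length 4: r = (1/2)^4 = 1/16).
Summing one r·B term per recipient: 4·0.125·0.358 + 4·0.0625·0.161 = 0.21925.

0.21925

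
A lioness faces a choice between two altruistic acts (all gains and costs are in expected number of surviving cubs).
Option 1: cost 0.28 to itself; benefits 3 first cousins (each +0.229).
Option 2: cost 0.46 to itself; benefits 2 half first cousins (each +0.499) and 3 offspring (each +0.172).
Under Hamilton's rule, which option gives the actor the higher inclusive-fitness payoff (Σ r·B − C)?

Option 2

Option 1: r to a first cousin = 0.125.
Option 1: Σ r·B − C = (3·0.125·0.229) − 0.28 = -0.194125.
Option 2: r to a half first cousin = 0.0625.
Option 2: r to an offspring = 0.5.
Option 2: Σ r·B − C = (2·0.0625·0.499 + 3·0.5·0.172) − 0.46 = -0.139625.
Option 2 has the higher net inclusive-fitness payoff.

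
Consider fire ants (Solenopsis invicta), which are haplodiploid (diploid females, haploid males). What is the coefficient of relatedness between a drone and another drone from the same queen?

0.5

Haploid brothers each carry a random half of the queen's diploid genome, so on average they share half: r = 1/2.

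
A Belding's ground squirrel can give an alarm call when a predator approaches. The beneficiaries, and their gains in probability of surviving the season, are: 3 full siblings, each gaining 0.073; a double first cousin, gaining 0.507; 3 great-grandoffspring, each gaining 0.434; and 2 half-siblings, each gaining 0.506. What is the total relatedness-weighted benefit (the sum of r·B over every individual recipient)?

r to a full sibling = 1/2 (full sibs share both parents — two paths of length 2: r = 2·(1/2)^2 = 1/2).
r to a double first cousin = 0.25 (double first cousins share both grandparent pairs — four paths of length 4: r = 4·(1/2)^4 = 1/4).
r to a great-grandoffspring = 1/8 (three parent–offspring links: r = (1/2)^3 = 1/8).
r to a half-sibling = 1/4 (half-sibs share one parent — one path of length 2: r = (1/2)^2 = 1/4).
Summing one r·B term per recipient: 3·0.5·0.073 + 1·0.25·0.507 + 3·0.125·0.434 + 2·0.25·0.506 = 0.652.

0.652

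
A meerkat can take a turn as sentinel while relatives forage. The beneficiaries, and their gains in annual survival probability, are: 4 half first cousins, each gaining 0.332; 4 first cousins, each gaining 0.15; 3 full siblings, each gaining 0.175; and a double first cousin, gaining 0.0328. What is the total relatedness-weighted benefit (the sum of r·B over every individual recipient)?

0.4287

r to a half first cousin = 0.0625 (half first cousins share one grandparent — one path of length 4: r = (1/2)^4 = 1/16).
r to a first cousin = 1/8 (first cousins share one grandparent pair — two paths of length 4: r = 2·(1/2)^4 = 1/8).
r to a full sibling = 1/2 (full sibs share both parents — two paths of length 2: r = 2·(1/2)^2 = 1/2).
r to a double first cousin = 1/4 (double first cousins share both grandparent pairs — four paths of length 4: r = 4·(1/2)^4 = 1/4).
Summing one r·B term per recipient: 4·0.0625·0.332 + 4·0.125·0.15 + 3·0.5·0.175 + 1·0.25·0.0328 = 0.4287.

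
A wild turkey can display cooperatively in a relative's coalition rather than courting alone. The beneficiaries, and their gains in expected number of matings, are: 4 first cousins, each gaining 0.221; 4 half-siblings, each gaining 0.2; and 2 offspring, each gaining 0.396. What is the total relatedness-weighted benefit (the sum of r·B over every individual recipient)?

r to a first cousin = 1/8 (first cousins share one grandparent pair — two paths of length 4: r = 2·(1/2)^4 = 1/8).
r to a half-sibling = 1/4 (half-sibs share one parent — one path of length 2: r = (1/2)^2 = 1/4).
r to an offspring = 0.5 (one parent–offspring link: r = (1/2)^1 = 1/2).
Summing one r·B term per recipient: 4·0.125·0.221 + 4·0.25·0.2 + 2·0.5·0.396 = 0.7065.

0.7065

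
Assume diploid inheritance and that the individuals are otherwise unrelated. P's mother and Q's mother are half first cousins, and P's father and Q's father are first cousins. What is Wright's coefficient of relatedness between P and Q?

0.046875

Wright's path rule: contributions from independent ancestry routes add.
P and Q are related in two ways: half second cousins through their mothers (r = 1/64) and second cousins through their fathers (r = 1/32).
r = 1/64 + 1/32 = 0.046875.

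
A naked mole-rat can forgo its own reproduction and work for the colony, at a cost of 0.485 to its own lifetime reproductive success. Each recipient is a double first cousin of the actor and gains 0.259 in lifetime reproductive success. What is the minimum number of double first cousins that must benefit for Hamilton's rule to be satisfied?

r to a double first cousin = 0.25 (double first cousins share both grandparent pairs — four paths of length 4: r = 4·(1/2)^4 = 1/4).
Hamilton's rule: n·r·B > C  ⇒  n > C/(r·B) = 0.485/(0.25·0.259) = 7.49.
The smallest integer exceeding 7.49 is 8.

8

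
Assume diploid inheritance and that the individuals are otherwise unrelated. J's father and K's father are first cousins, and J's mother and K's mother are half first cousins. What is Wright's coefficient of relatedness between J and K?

0.046875

Relatedness sums over independent paths through distinct common ancestors.
J and K are related in two ways: second cousins through their fathers (r = 1/32) and half second cousins through their mothers (r = 1/64).
r = 1/32 + 1/64 = 3/64 = 0.046875.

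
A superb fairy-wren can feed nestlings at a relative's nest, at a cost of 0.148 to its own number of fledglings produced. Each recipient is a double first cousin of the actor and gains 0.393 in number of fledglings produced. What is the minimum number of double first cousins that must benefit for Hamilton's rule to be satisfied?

r to a double first cousin = 1/4 (double first cousins share both grandparent pairs — four paths of length 4: r = 4·(1/2)^4 = 1/4).
Hamilton's rule: n·r·B > C  ⇒  n > C/(r·B) = 0.148/(0.25·0.393) = 1.506.
The smallest integer exceeding 1.506 is 2.

2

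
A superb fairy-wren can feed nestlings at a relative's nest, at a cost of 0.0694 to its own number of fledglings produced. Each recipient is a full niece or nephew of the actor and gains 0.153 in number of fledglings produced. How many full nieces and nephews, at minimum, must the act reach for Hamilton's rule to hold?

r to a full niece or nephew = 0.25 (full aunt/uncle↔niece/nephew: two paths of length 3 through the shared grandparent pair: r = 2·(1/2)^3 = 1/4).
Hamilton's rule: n·r·B > C  ⇒  n > C/(r·B) = 0.0694/(0.25·0.153) = 1.814.
The smallest integer exceeding 1.814 is 2.

2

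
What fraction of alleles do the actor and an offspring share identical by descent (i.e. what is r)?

0.5

One parent–offspring link: r = (1/2)^1 = 1/2.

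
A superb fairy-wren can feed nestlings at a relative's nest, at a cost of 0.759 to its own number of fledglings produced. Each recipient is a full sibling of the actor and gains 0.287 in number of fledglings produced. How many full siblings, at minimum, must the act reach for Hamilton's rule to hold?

6

r to a full sibling = 1/2 (full sibs share both parents — two paths of length 2: r = 2·(1/2)^2 = 1/2).
Hamilton's rule: n·r·B > C  ⇒  n > C/(r·B) = 0.759/(0.5·0.287) = 5.289.
The smallest integer exceeding 5.289 is 6.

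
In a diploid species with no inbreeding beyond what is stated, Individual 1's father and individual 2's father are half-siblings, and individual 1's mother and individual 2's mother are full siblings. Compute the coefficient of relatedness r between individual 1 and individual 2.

0.1875

With two independent routes of shared ancestry, r is the sum of the two contributions.
Individual 1 and individual 2 are related in two ways: half first cousins through their fathers (r = 1/16) and first cousins through their mothers (r = 1/8).
r = 1/16 + 1/8 = 3/16 = 0.1875.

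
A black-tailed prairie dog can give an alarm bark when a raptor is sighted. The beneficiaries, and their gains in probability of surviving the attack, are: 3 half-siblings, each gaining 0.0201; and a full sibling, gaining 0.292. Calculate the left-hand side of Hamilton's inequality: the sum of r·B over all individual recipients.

r to a half-sibling = 0.25 (half-sibs share one parent — one path of length 2: r = (1/2)^2 = 1/4).
r to a full sibling = 0.5 (full sibs share both parents — two paths of length 2: r = 2·(1/2)^2 = 1/2).
Summing one r·B term per recipient: 3·0.25·0.0201 + 1·0.5·0.292 = 0.161075.

0.161075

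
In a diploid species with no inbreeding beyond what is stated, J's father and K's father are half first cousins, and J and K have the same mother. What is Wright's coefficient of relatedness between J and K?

Wright's path rule: contributions from independent ancestry routes add.
J and K are related in two ways: half second cousins through their fathers (r = 1/64) and half-sibs through their shared mother (r = 1/4).
r = 1/64 + 1/4 = 0.265625.

0.265625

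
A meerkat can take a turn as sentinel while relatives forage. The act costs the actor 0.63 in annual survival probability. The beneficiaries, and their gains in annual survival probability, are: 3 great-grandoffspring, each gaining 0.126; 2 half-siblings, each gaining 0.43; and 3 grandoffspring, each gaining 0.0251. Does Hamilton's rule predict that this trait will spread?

No

Hamilton's rule: the trait is favored when the sum of r·B over every recipient exceeds the actor's cost C.
r to a great-grandoffspring = 0.125 (three parent–offspring links: r = (1/2)^3 = 1/8).
r to a half-sibling = 0.25 (half-sibs share one parent — one path of length 2: r = (1/2)^2 = 1/4).
r to a grandoffspring = 1/4 (two parent–offspring links: r = (1/2)^2 = 1/4).
Summing one r·B term per recipient: 3·0.125·0.126 + 2·0.25·0.43 + 3·0.25·0.0251 = 0.281075.
0.281075 < 0.63: the indirect benefit is less than the cost.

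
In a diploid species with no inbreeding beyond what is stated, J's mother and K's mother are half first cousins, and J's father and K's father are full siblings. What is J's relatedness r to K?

With two independent routes of shared ancestry, r is the sum of the two contributions.
J and K are related in two ways: half second cousins through their mothers (r = 1/64) and first cousins through their fathers (r = 1/8).
r = 1/64 + 1/8 = 9/64 = 0.140625.

0.140625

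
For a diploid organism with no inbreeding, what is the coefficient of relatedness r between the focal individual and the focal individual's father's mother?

0.25

Each parent–offspring link contributes a factor of 1/2, and independent paths through distinct common ancestors add.
Two parent–offspring links: r = (1/2)^2 = 1/4.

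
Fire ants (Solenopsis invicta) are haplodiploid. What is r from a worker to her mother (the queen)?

0.5

One meiotic link between diploid queen and diploid daughter: r = 1/2.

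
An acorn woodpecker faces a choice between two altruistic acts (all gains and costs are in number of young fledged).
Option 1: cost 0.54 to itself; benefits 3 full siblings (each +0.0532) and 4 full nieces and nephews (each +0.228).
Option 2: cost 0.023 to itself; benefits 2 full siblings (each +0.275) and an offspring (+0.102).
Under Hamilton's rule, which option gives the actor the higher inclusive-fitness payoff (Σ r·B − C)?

Option 2

Option 1: r to a full sibling = 0.5.
Option 1: r to a full niece or nephew = 0.25.
Option 1: Σ r·B − C = (3·0.5·0.0532 + 4·0.25·0.228) − 0.54 = -0.2322.
Option 2: r to a full sibling = 0.5.
Option 2: r to an offspring = 0.5.
Option 2: Σ r·B − C = (2·0.5·0.275 + 1·0.5·0.102) − 0.023 = 0.303.
Option 2 has the higher net inclusive-fitness payoff.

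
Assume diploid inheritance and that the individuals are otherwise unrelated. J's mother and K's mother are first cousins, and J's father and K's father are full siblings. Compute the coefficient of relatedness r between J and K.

0.15625

Relatedness sums over independent paths through distinct common ancestors.
J and K are related in two ways: second cousins through their mothers (r = 1/32) and first cousins through their fathers (r = 1/8).
r = 1/32 + 1/8 = 0.15625.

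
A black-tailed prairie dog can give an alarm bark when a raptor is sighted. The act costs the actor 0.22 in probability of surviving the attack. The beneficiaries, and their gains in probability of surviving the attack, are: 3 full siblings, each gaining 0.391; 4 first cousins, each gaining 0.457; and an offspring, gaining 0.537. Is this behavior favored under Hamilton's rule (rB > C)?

Hamilton's rule: the trait is favored when the sum of r·B over every recipient exceeds the actor's cost C.
r to a full sibling = 1/2 (full sibs share both parents — two paths of length 2: r = 2·(1/2)^2 = 1/2).
r to a first cousin = 0.125 (first cousins share one grandparent pair — two paths of length 4: r = 2·(1/2)^4 = 1/8).
r to an offspring = 0.5 (one parent–offspring link: r = (1/2)^1 = 1/2).
Summing one r·B term per recipient: 3·0.5·0.391 + 4·0.125·0.457 + 1·0.5·0.537 = 1.0835.
1.0835 > 0.22: the indirect benefit exceeds the cost.

Yes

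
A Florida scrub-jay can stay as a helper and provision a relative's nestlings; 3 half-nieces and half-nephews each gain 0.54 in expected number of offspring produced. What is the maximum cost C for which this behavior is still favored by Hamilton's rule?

r to a half-niece or half-nephew = 0.125 (half-aunt/uncle↔niece/nephew: one path of length 3: r = (1/2)^3 = 1/8).
Hamilton's rule: n·r·B > C, so the trait is favored while C < n·r·B = 3·0.125·0.54 = 0.2025.

0.2025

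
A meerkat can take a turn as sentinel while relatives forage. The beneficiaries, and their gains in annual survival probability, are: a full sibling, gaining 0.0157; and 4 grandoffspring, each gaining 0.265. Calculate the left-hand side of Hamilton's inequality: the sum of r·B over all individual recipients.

r to a full sibling = 0.5 (full sibs share both parents — two paths of length 2: r = 2·(1/2)^2 = 1/2).
r to a grandoffspring = 1/4 (two parent–offspring links: r = (1/2)^2 = 1/4).
Summing one r·B term per recipient: 1·0.5·0.0157 + 4·0.25·0.265 = 0.27285.

0.27285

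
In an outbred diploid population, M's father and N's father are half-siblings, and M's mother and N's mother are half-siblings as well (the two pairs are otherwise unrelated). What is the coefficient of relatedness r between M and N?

Wright's path rule: contributions from independent ancestry routes add.
M and N are related in two ways: half first cousins through their fathers (r = 1/16) and half first cousins through their mothers (r = 1/16).
r = 1/16 + 1/16 = 1/8 = 0.125.

0.125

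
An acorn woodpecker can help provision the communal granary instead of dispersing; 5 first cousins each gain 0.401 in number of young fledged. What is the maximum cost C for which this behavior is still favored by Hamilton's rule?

r to a first cousin = 0.125 (first cousins share one grandparent pair — two paths of length 4: r = 2·(1/2)^4 = 1/8).
Hamilton's rule: n·r·B > C, so the trait is favored while C < n·r·B = 5·0.125·0.401 = 0.250625.

0.250625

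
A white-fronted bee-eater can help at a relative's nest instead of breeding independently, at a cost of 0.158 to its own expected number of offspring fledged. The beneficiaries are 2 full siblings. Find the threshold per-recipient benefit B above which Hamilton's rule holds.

r to a full sibling = 1/2 (full sibs share both parents — two paths of length 2: r = 2·(1/2)^2 = 1/2).
Hamilton's rule with n recipients of equal r: n·r·B > C, so B > C/(n·r) = 0.158/(2·0.5) = 0.158.

0.158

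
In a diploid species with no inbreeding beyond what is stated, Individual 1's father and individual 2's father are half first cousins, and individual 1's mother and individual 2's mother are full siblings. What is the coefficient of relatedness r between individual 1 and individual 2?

Relatedness sums over independent paths through distinct common ancestors.
Individual 1 and individual 2 are related in two ways: half second cousins through their fathers (r = 1/64) and first cousins through their mothers (r = 1/8).
r = 1/64 + 1/8 = 0.140625.

0.140625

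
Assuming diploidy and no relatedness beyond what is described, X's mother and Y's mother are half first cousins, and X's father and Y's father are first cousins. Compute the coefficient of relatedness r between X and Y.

With two independent routes of shared ancestry, r is the sum of the two contributions.
X and Y are related in two ways: half second cousins through their mothers (r = 1/64) and second cousins through their fathers (r = 1/32).
r = 1/64 + 1/32 = 0.046875.

0.046875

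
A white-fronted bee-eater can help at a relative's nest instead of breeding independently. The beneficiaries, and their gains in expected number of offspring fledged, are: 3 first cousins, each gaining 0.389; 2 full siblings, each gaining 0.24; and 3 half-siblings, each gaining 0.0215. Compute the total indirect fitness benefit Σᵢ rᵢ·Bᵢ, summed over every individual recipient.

0.402

r to a first cousin = 0.125 (first cousins share one grandparent pair — two paths of length 4: r = 2·(1/2)^4 = 1/8).
r to a full sibling = 0.5 (full sibs share both parents — two paths of length 2: r = 2·(1/2)^2 = 1/2).
r to a half-sibling = 0.25 (half-sibs share one parent — one path of length 2: r = (1/2)^2 = 1/4).
Summing one r·B term per recipient: 3·0.125·0.389 + 2·0.5·0.24 + 3·0.25·0.0215 = 0.402.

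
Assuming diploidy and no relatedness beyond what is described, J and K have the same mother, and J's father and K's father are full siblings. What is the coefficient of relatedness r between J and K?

Wright's path rule: contributions from independent ancestry routes add.
J and K are related in two ways: half-sibs through their shared mother (r = 1/4) and first cousins through their fathers (r = 1/8).
r = 1/4 + 1/8 = 3/8 = 0.375.

0.375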